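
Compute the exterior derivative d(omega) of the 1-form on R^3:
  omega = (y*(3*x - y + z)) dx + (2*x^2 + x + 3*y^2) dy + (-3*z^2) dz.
d(omega) = (x + 2*y - z + 1) dx ∧ dy + (-y) dx ∧ dz

For a 1-form omega = sum_i f_i dx_i, the exterior derivative is
  d(omega) = sum_{i < j} (∂f_j/∂x_i - ∂f_i/∂x_j) dx_i ∧ dx_j.
  coefficient of dx ∧ dy: ∂f_2/∂x - ∂f_1/∂y = ∂(2*x^2 + x + 3*y^2)/∂x - ∂(y*(3*x - y + z))/∂y = x + 2*y - z + 1
  coefficient of dx ∧ dz: ∂f_3/∂x - ∂f_1/∂z = ∂(-3*z^2)/∂x - ∂(y*(3*x - y + z))/∂z = -y
Assembling: d(omega) = (x + 2*y - z + 1) dx ∧ dy + (-y) dx ∧ dz.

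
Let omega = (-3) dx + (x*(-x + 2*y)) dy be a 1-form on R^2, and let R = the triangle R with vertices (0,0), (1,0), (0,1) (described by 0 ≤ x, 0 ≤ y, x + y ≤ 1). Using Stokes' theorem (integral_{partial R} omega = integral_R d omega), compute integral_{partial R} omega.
integral_(partial R) omega = 0

Stokes: integral_partial_R omega = integral_R d omega with d omega = (∂Q/∂x - ∂P/∂y) dx ∧ dy.
  ∂Q/∂x = -2*x + 2*y
  ∂P/∂y = 0
  integrand = ∂Q/∂x - ∂P/∂y = -2*x + 2*y.
Integrating over R: integral_0^1 integral_0^{1-x} (-2*x + 2*y) dy dx = 0.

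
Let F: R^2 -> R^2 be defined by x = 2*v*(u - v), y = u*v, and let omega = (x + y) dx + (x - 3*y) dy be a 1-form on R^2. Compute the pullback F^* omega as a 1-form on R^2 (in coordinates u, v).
F^* omega = (v^2*(5*u - 6*v)) du + (v*(5*u^2 - 18*u*v + 8*v^2)) dv

Using F^*(f dg) = (f ∘ F) d(g ∘ F), substitute each coordinate x_i by F_i(u, v) in f_i, and replace dx_i by d F_i = (∂F_i/∂u) du + (∂F_i/∂v) dv.
  For the x component: f_1(F) = v*(3*u - 2*v); d F_1 = (2*v) du + (2*u - 4*v) dv
  For the y component: f_2(F) = v*(-u - 2*v); d F_2 = (v) du + (u) dv
Combining and collecting du, dv coefficients:
  coeff of du: v^2*(5*u - 6*v)
  coeff of dv: v*(5*u^2 - 18*u*v + 8*v^2)
F^* omega = (v^2*(5*u - 6*v)) du + (v*(5*u^2 - 18*u*v + 8*v^2)) dv.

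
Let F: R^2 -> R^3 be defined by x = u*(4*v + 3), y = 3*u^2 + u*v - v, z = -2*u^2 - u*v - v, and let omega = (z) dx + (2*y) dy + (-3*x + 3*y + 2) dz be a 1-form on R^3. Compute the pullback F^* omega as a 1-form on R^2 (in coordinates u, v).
F^* omega = (37*u^2*v + 30*u^2 + 7*u*v^2 + 6*u*v - 8*u - 3*v^2 - 5*v) du + (-11*u^3 + 7*u^2*v - 6*u^2 + 4*u*v + 7*u + 5*v - 2) dv

Using F^*(f dg) = (f ∘ F) d(g ∘ F), substitute each coordinate x_i by F_i(u, v) in f_i, and replace dx_i by d F_i = (∂F_i/∂u) du + (∂F_i/∂v) dv.
  For the x component: f_1(F) = -2*u^2 - u*v - v; d F_1 = (4*v + 3) du + (4*u) dv
  For the y component: f_2(F) = 6*u^2 + 2*u*v - 2*v; d F_2 = (6*u + v) du + (u - 1) dv
  For the z component: f_3(F) = 9*u^2 - 9*u*v - 9*u - 3*v + 2; d F_3 = (-4*u - v) du + (-u - 1) dv
Combining and collecting du, dv coefficients:
  coeff of du: 37*u^2*v + 30*u^2 + 7*u*v^2 + 6*u*v - 8*u - 3*v^2 - 5*v
  coeff of dv: -11*u^3 + 7*u^2*v - 6*u^2 + 4*u*v + 7*u + 5*v - 2
F^* omega = (37*u^2*v + 30*u^2 + 7*u*v^2 + 6*u*v - 8*u - 3*v^2 - 5*v) du + (-11*u^3 + 7*u^2*v - 6*u^2 + 4*u*v + 7*u + 5*v - 2) dv.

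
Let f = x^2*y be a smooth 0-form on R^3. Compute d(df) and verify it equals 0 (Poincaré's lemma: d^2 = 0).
d(df) = 0

Step 1: df = sum_i (∂f/∂x_i) dx_i = (2*x*y) dx + (x^2) dy + (0) dz.
Step 2: Apply d again. Using the 1-form formula, the coefficient of dx ∧ dy in d(df) is ∂^2 f/∂x ∂y - ∂^2 f/∂y ∂x = (2*x) - (2*x) = 0 (equality of mixed partials for smooth f).
Similarly for dx ∧ dz and dy ∧ dz — all coefficients vanish. So d(df) = 0.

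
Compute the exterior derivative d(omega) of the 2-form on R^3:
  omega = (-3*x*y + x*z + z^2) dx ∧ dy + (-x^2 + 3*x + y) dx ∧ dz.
d(omega) = (x + 2*z - 1) dx ∧ dy ∧ dz

For a 2-form omega = sum_{i<j} g_{ij} dx_i ∧ dx_j, the exterior derivative is
  d(omega) = sum_{i<j} d(g_{ij}) ∧ dx_i ∧ dx_j = sum_{i<j, k} (∂g_{ij}/∂x_k) dx_k ∧ dx_i ∧ dx_j.
Expand each term, using dx_k ∧ dx_i ∧ dx_j = sgn(permutation) dx_{(a)} ∧ dx_{(b)} ∧ dx_{(c)} with (a < b < c) sorted:
  d(-3*x*y + x*z + z^2) includes (∂/∂z)(-3*x*y + x*z + z^2) dz = (x + 2*z) dz, which multiplied by dx ∧ dy gives (x + 2*z) dx ∧ dy ∧ dz
  d(-x^2 + 3*x + y) includes (∂/∂y)(-x^2 + 3*x + y) dy = (1) dy, which multiplied by dx ∧ dz gives (-1) dx ∧ dy ∧ dz
Collecting like 3-forms: d(omega) = (x + 2*z - 1) dx ∧ dy ∧ dz.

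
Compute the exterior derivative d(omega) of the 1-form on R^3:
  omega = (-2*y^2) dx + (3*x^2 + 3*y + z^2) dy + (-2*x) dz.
d(omega) = (6*x + 4*y) dx ∧ dy + (-2) dx ∧ dz + (-2*z) dy ∧ dz

For a 1-form omega = sum_i f_i dx_i, the exterior derivative is
  d(omega) = sum_{i < j} (∂f_j/∂x_i - ∂f_i/∂x_j) dx_i ∧ dx_j.
  coefficient of dx ∧ dy: ∂f_2/∂x - ∂f_1/∂y = ∂(3*x^2 + 3*y + z^2)/∂x - ∂(-2*y^2)/∂y = 6*x + 4*y
  coefficient of dx ∧ dz: ∂f_3/∂x - ∂f_1/∂z = ∂(-2*x)/∂x - ∂(-2*y^2)/∂z = -2
  coefficient of dy ∧ dz: ∂f_3/∂y - ∂f_2/∂z = ∂(-2*x)/∂y - ∂(3*x^2 + 3*y + z^2)/∂z = -2*z
Assembling: d(omega) = (6*x + 4*y) dx ∧ dy + (-2) dx ∧ dz + (-2*z) dy ∧ dz.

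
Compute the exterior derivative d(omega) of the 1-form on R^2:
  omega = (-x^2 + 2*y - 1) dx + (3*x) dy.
d(omega) = (1) dx ∧ dy

For a 1-form omega = sum_i f_i dx_i, the exterior derivative is
  d(omega) = sum_{i < j} (∂f_j/∂x_i - ∂f_i/∂x_j) dx_i ∧ dx_j.
  coefficient of dx ∧ dy: ∂f_2/∂x - ∂f_1/∂y = ∂(3*x)/∂x - ∂(-x^2 + 2*y - 1)/∂y = 1
Assembling: d(omega) = (1) dx ∧ dy.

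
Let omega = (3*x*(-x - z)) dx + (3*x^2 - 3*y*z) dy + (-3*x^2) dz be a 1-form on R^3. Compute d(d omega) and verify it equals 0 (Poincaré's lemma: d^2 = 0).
d(d omega) = 0

Step 1: d omega = sum_{i<j} (∂f_j/∂x_i - ∂f_i/∂x_j) dx_i ∧ dx_j:
  coeff of dx ∧ dy: 6*x
  coeff of dx ∧ dz: -3*x
  coeff of dy ∧ dz: 3*y
Step 2: Apply d again to each 2-form coefficient. The only possible 3-form in R^3 is dx ∧ dy ∧ dz, with coefficient
  ∂(coeff of dy∧dz)/∂x - ∂(coeff of dx∧dz)/∂y + ∂(coeff of dx∧dy)/∂z
  = ∂/∂x (3*y) - ∂/∂y (-3*x) + ∂/∂z (6*x).
Each of these terms simplifies to sums of mixed partials that cancel in pairs. The result is 0 (by equality of mixed partials for smooth functions — Schwarz / Clairaut).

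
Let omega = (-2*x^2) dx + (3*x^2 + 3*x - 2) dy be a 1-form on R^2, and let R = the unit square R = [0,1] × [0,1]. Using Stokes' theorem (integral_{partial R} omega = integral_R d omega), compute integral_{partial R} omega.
integral_(partial R) omega = 6

Stokes: integral_partial_R omega = integral_R d omega with d omega = (∂Q/∂x - ∂P/∂y) dx ∧ dy.
  ∂Q/∂x = 6*x + 3
  ∂P/∂y = 0
  integrand = ∂Q/∂x - ∂P/∂y = 6*x + 3.
Integrating over R: integral_0^1 integral_0^1 (6*x + 3) dx dy = 6.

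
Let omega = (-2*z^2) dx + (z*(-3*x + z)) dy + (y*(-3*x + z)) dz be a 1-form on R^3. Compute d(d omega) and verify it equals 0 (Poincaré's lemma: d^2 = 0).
d(d omega) = 0

Step 1: d omega = sum_{i<j} (∂f_j/∂x_i - ∂f_i/∂x_j) dx_i ∧ dx_j:
  coeff of dx ∧ dy: -3*z
  coeff of dx ∧ dz: -3*y + 4*z
  coeff of dy ∧ dz: -z
Step 2: Apply d again to each 2-form coefficient. The only possible 3-form in R^3 is dx ∧ dy ∧ dz, with coefficient
  ∂(coeff of dy∧dz)/∂x - ∂(coeff of dx∧dz)/∂y + ∂(coeff of dx∧dy)/∂z
  = ∂/∂x (-z) - ∂/∂y (-3*y + 4*z) + ∂/∂z (-3*z).
Each of these terms simplifies to sums of mixed partials that cancel in pairs. The result is 0 (by equality of mixed partials for smooth functions — Schwarz / Clairaut).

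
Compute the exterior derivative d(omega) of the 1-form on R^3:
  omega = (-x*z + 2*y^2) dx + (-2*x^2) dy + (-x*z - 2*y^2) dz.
d(omega) = (-4*x - 4*y) dx ∧ dy + (x - z) dx ∧ dz + (-4*y) dy ∧ dz

For a 1-form omega = sum_i f_i dx_i, the exterior derivative is
  d(omega) = sum_{i < j} (∂f_j/∂x_i - ∂f_i/∂x_j) dx_i ∧ dx_j.
  coefficient of dx ∧ dy: ∂f_2/∂x - ∂f_1/∂y = ∂(-2*x^2)/∂x - ∂(-x*z + 2*y^2)/∂y = -4*x - 4*y
  coefficient of dx ∧ dz: ∂f_3/∂x - ∂f_1/∂z = ∂(-x*z - 2*y^2)/∂x - ∂(-x*z + 2*y^2)/∂z = x - z
  coefficient of dy ∧ dz: ∂f_3/∂y - ∂f_2/∂z = ∂(-x*z - 2*y^2)/∂y - ∂(-2*x^2)/∂z = -4*y
Assembling: d(omega) = (-4*x - 4*y) dx ∧ dy + (x - z) dx ∧ dz + (-4*y) dy ∧ dz.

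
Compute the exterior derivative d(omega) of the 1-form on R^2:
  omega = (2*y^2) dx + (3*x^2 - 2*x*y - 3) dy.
d(omega) = (6*x - 6*y) dx ∧ dy

For a 1-form omega = sum_i f_i dx_i, the exterior derivative is
  d(omega) = sum_{i < j} (∂f_j/∂x_i - ∂f_i/∂x_j) dx_i ∧ dx_j.
  coefficient of dx ∧ dy: ∂f_2/∂x - ∂f_1/∂y = ∂(3*x^2 - 2*x*y - 3)/∂x - ∂(2*y^2)/∂y = 6*x - 6*y
Assembling: d(omega) = (6*x - 6*y) dx ∧ dy.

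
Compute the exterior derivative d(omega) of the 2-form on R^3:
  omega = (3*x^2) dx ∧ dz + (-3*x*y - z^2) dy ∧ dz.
d(omega) = (-3*y) dx ∧ dy ∧ dz

For a 2-form omega = sum_{i<j} g_{ij} dx_i ∧ dx_j, the exterior derivative is
  d(omega) = sum_{i<j} d(g_{ij}) ∧ dx_i ∧ dx_j = sum_{i<j, k} (∂g_{ij}/∂x_k) dx_k ∧ dx_i ∧ dx_j.
Expand each term, using dx_k ∧ dx_i ∧ dx_j = sgn(permutation) dx_{(a)} ∧ dx_{(b)} ∧ dx_{(c)} with (a < b < c) sorted:
  d(-3*x*y - z^2) includes (∂/∂x)(-3*x*y - z^2) dx = (-3*y) dx, which multiplied by dy ∧ dz gives (-3*y) dx ∧ dy ∧ dz
Collecting like 3-forms: d(omega) = (-3*y) dx ∧ dy ∧ dz.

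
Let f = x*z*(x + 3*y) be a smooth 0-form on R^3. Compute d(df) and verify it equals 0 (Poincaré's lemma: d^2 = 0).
d(df) = 0

Step 1: df = sum_i (∂f/∂x_i) dx_i = (z*(2*x + 3*y)) dx + (3*x*z) dy + (x*(x + 3*y)) dz.
Step 2: Apply d again. Using the 1-form formula, the coefficient of dx ∧ dy in d(df) is ∂^2 f/∂x ∂y - ∂^2 f/∂y ∂x = (3*z) - (3*z) = 0 (equality of mixed partials for smooth f).
Similarly for dx ∧ dz and dy ∧ dz — all coefficients vanish. So d(df) = 0.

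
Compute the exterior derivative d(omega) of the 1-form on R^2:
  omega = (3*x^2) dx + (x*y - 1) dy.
d(omega) = (y) dx ∧ dy

For a 1-form omega = sum_i f_i dx_i, the exterior derivative is
  d(omega) = sum_{i < j} (∂f_j/∂x_i - ∂f_i/∂x_j) dx_i ∧ dx_j.
  coefficient of dx ∧ dy: ∂f_2/∂x - ∂f_1/∂y = ∂(x*y - 1)/∂x - ∂(3*x^2)/∂y = y
Assembling: d(omega) = (y) dx ∧ dy.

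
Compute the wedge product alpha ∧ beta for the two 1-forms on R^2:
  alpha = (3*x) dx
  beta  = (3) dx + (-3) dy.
alpha ∧ beta = (-9*x) dx ∧ dy

Distribute the wedge, using dx_i ∧ dx_j = -dx_j ∧ dx_i and dx_i ∧ dx_i = 0. For each pair (i, j) with i < j, the coefficient of dx_i ∧ dx_j in alpha ∧ beta is (alpha_i * beta_j - alpha_j * beta_i). Collecting: alpha ∧ beta = (-9*x) dx ∧ dy.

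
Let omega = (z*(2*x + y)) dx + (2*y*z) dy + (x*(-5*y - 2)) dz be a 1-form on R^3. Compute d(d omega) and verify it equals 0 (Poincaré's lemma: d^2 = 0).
d(d omega) = 0

Step 1: d omega = sum_{i<j} (∂f_j/∂x_i - ∂f_i/∂x_j) dx_i ∧ dx_j:
  coeff of dx ∧ dy: -z
  coeff of dx ∧ dz: -2*x - 6*y - 2
  coeff of dy ∧ dz: -5*x - 2*y
Step 2: Apply d again to each 2-form coefficient. The only possible 3-form in R^3 is dx ∧ dy ∧ dz, with coefficient
  ∂(coeff of dy∧dz)/∂x - ∂(coeff of dx∧dz)/∂y + ∂(coeff of dx∧dy)/∂z
  = ∂/∂x (-5*x - 2*y) - ∂/∂y (-2*x - 6*y - 2) + ∂/∂z (-z).
Each of these terms simplifies to sums of mixed partials that cancel in pairs. The result is 0 (by equality of mixed partials for smooth functions — Schwarz / Clairaut).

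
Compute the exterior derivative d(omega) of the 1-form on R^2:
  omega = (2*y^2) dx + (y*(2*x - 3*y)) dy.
d(omega) = (-2*y) dx ∧ dy

For a 1-form omega = sum_i f_i dx_i, the exterior derivative is
  d(omega) = sum_{i < j} (∂f_j/∂x_i - ∂f_i/∂x_j) dx_i ∧ dx_j.
  coefficient of dx ∧ dy: ∂f_2/∂x - ∂f_1/∂y = ∂(y*(2*x - 3*y))/∂x - ∂(2*y^2)/∂y = -2*y
Assembling: d(omega) = (-2*y) dx ∧ dy.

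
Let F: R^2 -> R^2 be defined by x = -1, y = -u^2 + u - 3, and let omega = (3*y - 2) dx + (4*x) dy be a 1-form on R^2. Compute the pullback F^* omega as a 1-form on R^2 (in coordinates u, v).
F^* omega = (8*u - 4) du

Using F^*(f dg) = (f ∘ F) d(g ∘ F), substitute each coordinate x_i by F_i(u, v) in f_i, and replace dx_i by d F_i = (∂F_i/∂u) du + (∂F_i/∂v) dv.
  For the x component: f_1(F) = -3*u^2 + 3*u - 11; d F_1 = (0) du + (0) dv
  For the y component: f_2(F) = -4; d F_2 = (1 - 2*u) du + (0) dv
Combining and collecting du, dv coefficients:
  coeff of du: 8*u - 4
  coeff of dv: 0
F^* omega = (8*u - 4) du.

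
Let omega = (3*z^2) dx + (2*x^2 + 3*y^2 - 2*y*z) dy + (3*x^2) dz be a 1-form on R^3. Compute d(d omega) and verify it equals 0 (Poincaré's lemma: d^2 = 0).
d(d omega) = 0

Step 1: d omega = sum_{i<j} (∂f_j/∂x_i - ∂f_i/∂x_j) dx_i ∧ dx_j:
  coeff of dx ∧ dy: 4*x
  coeff of dx ∧ dz: 6*x - 6*z
  coeff of dy ∧ dz: 2*y
Step 2: Apply d again to each 2-form coefficient. The only possible 3-form in R^3 is dx ∧ dy ∧ dz, with coefficient
  ∂(coeff of dy∧dz)/∂x - ∂(coeff of dx∧dz)/∂y + ∂(coeff of dx∧dy)/∂z
  = ∂/∂x (2*y) - ∂/∂y (6*x - 6*z) + ∂/∂z (4*x).
Each of these terms simplifies to sums of mixed partials that cancel in pairs. The result is 0 (by equality of mixed partials for smooth functions — Schwarz / Clairaut).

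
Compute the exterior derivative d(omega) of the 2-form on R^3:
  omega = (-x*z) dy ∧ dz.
d(omega) = (-z) dx ∧ dy ∧ dz

For a 2-form omega = sum_{i<j} g_{ij} dx_i ∧ dx_j, the exterior derivative is
  d(omega) = sum_{i<j} d(g_{ij}) ∧ dx_i ∧ dx_j = sum_{i<j, k} (∂g_{ij}/∂x_k) dx_k ∧ dx_i ∧ dx_j.
Expand each term, using dx_k ∧ dx_i ∧ dx_j = sgn(permutation) dx_{(a)} ∧ dx_{(b)} ∧ dx_{(c)} with (a < b < c) sorted:
  d(-x*z) includes (∂/∂x)(-x*z) dx = (-z) dx, which multiplied by dy ∧ dz gives (-z) dx ∧ dy ∧ dz
Collecting like 3-forms: d(omega) = (-z) dx ∧ dy ∧ dz.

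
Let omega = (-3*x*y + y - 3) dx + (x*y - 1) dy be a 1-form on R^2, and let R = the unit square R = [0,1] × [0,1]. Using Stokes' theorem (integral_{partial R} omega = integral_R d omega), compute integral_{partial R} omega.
integral_(partial R) omega = 1

Stokes: integral_partial_R omega = integral_R d omega with d omega = (∂Q/∂x - ∂P/∂y) dx ∧ dy.
  ∂Q/∂x = y
  ∂P/∂y = 1 - 3*x
  integrand = ∂Q/∂x - ∂P/∂y = 3*x + y - 1.
Integrating over R: integral_0^1 integral_0^1 (3*x + y - 1) dx dy = 1.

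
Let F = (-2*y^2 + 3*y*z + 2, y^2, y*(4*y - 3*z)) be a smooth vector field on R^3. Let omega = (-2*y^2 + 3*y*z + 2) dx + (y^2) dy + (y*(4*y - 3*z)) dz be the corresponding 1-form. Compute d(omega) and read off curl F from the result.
d(omega) = (8*y - 3*z) dy ∧ dz + (3*y) dz ∧ dx + (4*y - 3*z) dx ∧ dy; curl F = (8*y - 3*z, 3*y, 4*y - 3*z)

d omega = sum_{i<j} (∂f_j/∂x_i - ∂f_i/∂x_j) dx_i ∧ dx_j. Under the identification (dy ∧ dz, dz ∧ dx, dx ∧ dy) ↔ (e_x, e_y, e_z), the coefficients are exactly the components of curl F. Compute:
  ∂R/∂y - ∂Q/∂z = (8*y - 3*z) - (0) = 8*y - 3*z
  ∂P/∂z - ∂R/∂x = (3*y) - (0) = 3*y
  ∂Q/∂x - ∂P/∂y = (0) - (-4*y + 3*z) = 4*y - 3*z.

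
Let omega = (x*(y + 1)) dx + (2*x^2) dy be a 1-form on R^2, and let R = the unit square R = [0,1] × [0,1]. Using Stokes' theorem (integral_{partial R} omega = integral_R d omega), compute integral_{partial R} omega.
integral_(partial R) omega = 3/2

Stokes: integral_partial_R omega = integral_R d omega with d omega = (∂Q/∂x - ∂P/∂y) dx ∧ dy.
  ∂Q/∂x = 4*x
  ∂P/∂y = x
  integrand = ∂Q/∂x - ∂P/∂y = 3*x.
Integrating over R: integral_0^1 integral_0^1 (3*x) dx dy = 3/2.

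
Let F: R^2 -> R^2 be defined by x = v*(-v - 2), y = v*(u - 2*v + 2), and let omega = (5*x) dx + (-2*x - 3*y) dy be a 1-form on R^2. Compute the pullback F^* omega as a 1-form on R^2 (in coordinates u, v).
F^* omega = (v^2*(-3*u + 8*v - 2)) du + (v*(-3*u^2 + 20*u*v - 8*u - 22*v^2 + 54*v + 16)) dv

Using F^*(f dg) = (f ∘ F) d(g ∘ F), substitute each coordinate x_i by F_i(u, v) in f_i, and replace dx_i by d F_i = (∂F_i/∂u) du + (∂F_i/∂v) dv.
  For the x component: f_1(F) = 5*v*(-v - 2); d F_1 = (0) du + (-2*v - 2) dv
  For the y component: f_2(F) = v*(-3*u + 8*v - 2); d F_2 = (v) du + (u - 4*v + 2) dv
Combining and collecting du, dv coefficients:
  coeff of du: v^2*(-3*u + 8*v - 2)
  coeff of dv: v*(-3*u^2 + 20*u*v - 8*u - 22*v^2 + 54*v + 16)
F^* omega = (v^2*(-3*u + 8*v - 2)) du + (v*(-3*u^2 + 20*u*v - 8*u - 22*v^2 + 54*v + 16)) dv.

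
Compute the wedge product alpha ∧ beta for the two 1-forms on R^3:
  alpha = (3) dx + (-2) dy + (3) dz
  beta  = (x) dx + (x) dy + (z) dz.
alpha ∧ beta = (5*x) dx ∧ dy + (-3*x + 3*z) dx ∧ dz + (-3*x - 2*z) dy ∧ dz

Distribute the wedge, using dx_i ∧ dx_j = -dx_j ∧ dx_i and dx_i ∧ dx_i = 0. For each pair (i, j) with i < j, the coefficient of dx_i ∧ dx_j in alpha ∧ beta is (alpha_i * beta_j - alpha_j * beta_i). Collecting: alpha ∧ beta = (5*x) dx ∧ dy + (-3*x + 3*z) dx ∧ dz + (-3*x - 2*z) dy ∧ dz.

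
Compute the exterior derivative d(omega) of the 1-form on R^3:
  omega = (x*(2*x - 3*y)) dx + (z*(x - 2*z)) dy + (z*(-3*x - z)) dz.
d(omega) = (3*x + z) dx ∧ dy + (-3*z) dx ∧ dz + (-x + 4*z) dy ∧ dz

For a 1-form omega = sum_i f_i dx_i, the exterior derivative is
  d(omega) = sum_{i < j} (∂f_j/∂x_i - ∂f_i/∂x_j) dx_i ∧ dx_j.
  coefficient of dx ∧ dy: ∂f_2/∂x - ∂f_1/∂y = ∂(z*(x - 2*z))/∂x - ∂(x*(2*x - 3*y))/∂y = 3*x + z
  coefficient of dx ∧ dz: ∂f_3/∂x - ∂f_1/∂z = ∂(z*(-3*x - z))/∂x - ∂(x*(2*x - 3*y))/∂z = -3*z
  coefficient of dy ∧ dz: ∂f_3/∂y - ∂f_2/∂z = ∂(z*(-3*x - z))/∂y - ∂(z*(x - 2*z))/∂z = -x + 4*z
Assembling: d(omega) = (3*x + z) dx ∧ dy + (-3*z) dx ∧ dz + (-x + 4*z) dy ∧ dz.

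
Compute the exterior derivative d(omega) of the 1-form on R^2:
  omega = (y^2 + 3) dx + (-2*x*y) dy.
d(omega) = (-4*y) dx ∧ dy

For a 1-form omega = sum_i f_i dx_i, the exterior derivative is
  d(omega) = sum_{i < j} (∂f_j/∂x_i - ∂f_i/∂x_j) dx_i ∧ dx_j.
  coefficient of dx ∧ dy: ∂f_2/∂x - ∂f_1/∂y = ∂(-2*x*y)/∂x - ∂(y^2 + 3)/∂y = -4*y
Assembling: d(omega) = (-4*y) dx ∧ dy.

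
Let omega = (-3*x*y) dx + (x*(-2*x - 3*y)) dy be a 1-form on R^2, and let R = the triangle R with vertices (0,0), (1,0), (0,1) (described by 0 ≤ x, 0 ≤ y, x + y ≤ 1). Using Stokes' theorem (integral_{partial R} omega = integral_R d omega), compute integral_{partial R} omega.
integral_(partial R) omega = -2/3

Stokes: integral_partial_R omega = integral_R d omega with d omega = (∂Q/∂x - ∂P/∂y) dx ∧ dy.
  ∂Q/∂x = -4*x - 3*y
  ∂P/∂y = -3*x
  integrand = ∂Q/∂x - ∂P/∂y = -x - 3*y.
Integrating over R: integral_0^1 integral_0^{1-x} (-x - 3*y) dy dx = -2/3.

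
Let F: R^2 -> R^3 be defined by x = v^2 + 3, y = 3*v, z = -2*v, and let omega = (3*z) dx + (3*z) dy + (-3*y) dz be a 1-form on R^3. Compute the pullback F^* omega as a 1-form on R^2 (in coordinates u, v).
F^* omega = (-12*v^2) dv

Using F^*(f dg) = (f ∘ F) d(g ∘ F), substitute each coordinate x_i by F_i(u, v) in f_i, and replace dx_i by d F_i = (∂F_i/∂u) du + (∂F_i/∂v) dv.
  For the x component: f_1(F) = -6*v; d F_1 = (0) du + (2*v) dv
  For the y component: f_2(F) = -6*v; d F_2 = (0) du + (3) dv
  For the z component: f_3(F) = -9*v; d F_3 = (0) du + (-2) dv
Combining and collecting du, dv coefficients:
  coeff of du: 0
  coeff of dv: -12*v^2
F^* omega = (-12*v^2) dv.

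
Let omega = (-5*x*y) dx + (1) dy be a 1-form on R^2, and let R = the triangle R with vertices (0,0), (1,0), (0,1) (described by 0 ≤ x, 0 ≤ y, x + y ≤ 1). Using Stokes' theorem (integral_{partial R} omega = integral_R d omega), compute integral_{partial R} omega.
integral_(partial R) omega = 5/6

Stokes: integral_partial_R omega = integral_R d omega with d omega = (∂Q/∂x - ∂P/∂y) dx ∧ dy.
  ∂Q/∂x = 0
  ∂P/∂y = -5*x
  integrand = ∂Q/∂x - ∂P/∂y = 5*x.
Integrating over R: integral_0^1 integral_0^{1-x} (5*x) dy dx = 5/6.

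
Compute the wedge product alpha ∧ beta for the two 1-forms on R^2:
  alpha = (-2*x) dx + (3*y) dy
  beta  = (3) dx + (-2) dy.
alpha ∧ beta = (4*x - 9*y) dx ∧ dy

Distribute the wedge, using dx_i ∧ dx_j = -dx_j ∧ dx_i and dx_i ∧ dx_i = 0. For each pair (i, j) with i < j, the coefficient of dx_i ∧ dx_j in alpha ∧ beta is (alpha_i * beta_j - alpha_j * beta_i). Collecting: alpha ∧ beta = (4*x - 9*y) dx ∧ dy.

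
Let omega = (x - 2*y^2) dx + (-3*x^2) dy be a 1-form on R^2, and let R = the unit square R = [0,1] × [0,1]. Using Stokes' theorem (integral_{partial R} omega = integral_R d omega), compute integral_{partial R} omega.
integral_(partial R) omega = -1

Stokes: integral_partial_R omega = integral_R d omega with d omega = (∂Q/∂x - ∂P/∂y) dx ∧ dy.
  ∂Q/∂x = -6*x
  ∂P/∂y = -4*y
  integrand = ∂Q/∂x - ∂P/∂y = -6*x + 4*y.
Integrating over R: integral_0^1 integral_0^1 (-6*x + 4*y) dx dy = -1.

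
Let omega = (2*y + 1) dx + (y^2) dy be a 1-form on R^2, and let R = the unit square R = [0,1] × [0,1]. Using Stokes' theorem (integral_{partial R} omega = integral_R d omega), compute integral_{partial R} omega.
integral_(partial R) omega = -2

Stokes: integral_partial_R omega = integral_R d omega with d omega = (∂Q/∂x - ∂P/∂y) dx ∧ dy.
  ∂Q/∂x = 0
  ∂P/∂y = 2
  integrand = ∂Q/∂x - ∂P/∂y = -2.
Integrating over R: integral_0^1 integral_0^1 (-2) dx dy = -2.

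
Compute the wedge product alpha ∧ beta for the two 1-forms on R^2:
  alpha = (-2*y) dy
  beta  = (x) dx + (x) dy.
alpha ∧ beta = (2*x*y) dx ∧ dy

Distribute the wedge, using dx_i ∧ dx_j = -dx_j ∧ dx_i and dx_i ∧ dx_i = 0. For each pair (i, j) with i < j, the coefficient of dx_i ∧ dx_j in alpha ∧ beta is (alpha_i * beta_j - alpha_j * beta_i). Collecting: alpha ∧ beta = (2*x*y) dx ∧ dy.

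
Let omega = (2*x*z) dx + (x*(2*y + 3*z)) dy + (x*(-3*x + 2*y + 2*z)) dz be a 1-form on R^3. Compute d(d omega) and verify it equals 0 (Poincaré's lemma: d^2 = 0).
d(d omega) = 0

Step 1: d omega = sum_{i<j} (∂f_j/∂x_i - ∂f_i/∂x_j) dx_i ∧ dx_j:
  coeff of dx ∧ dy: 2*y + 3*z
  coeff of dx ∧ dz: -8*x + 2*y + 2*z
  coeff of dy ∧ dz: -x
Step 2: Apply d again to each 2-form coefficient. The only possible 3-form in R^3 is dx ∧ dy ∧ dz, with coefficient
  ∂(coeff of dy∧dz)/∂x - ∂(coeff of dx∧dz)/∂y + ∂(coeff of dx∧dy)/∂z
  = ∂/∂x (-x) - ∂/∂y (-8*x + 2*y + 2*z) + ∂/∂z (2*y + 3*z).
Each of these terms simplifies to sums of mixed partials that cancel in pairs. The result is 0 (by equality of mixed partials for smooth functions — Schwarz / Clairaut).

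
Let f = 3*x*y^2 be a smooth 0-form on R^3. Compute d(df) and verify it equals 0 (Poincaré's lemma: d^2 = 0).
d(df) = 0

Step 1: df = sum_i (∂f/∂x_i) dx_i = (3*y^2) dx + (6*x*y) dy + (0) dz.
Step 2: Apply d again. Using the 1-form formula, the coefficient of dx ∧ dy in d(df) is ∂^2 f/∂x ∂y - ∂^2 f/∂y ∂x = (6*y) - (6*y) = 0 (equality of mixed partials for smooth f).
Similarly for dx ∧ dz and dy ∧ dz — all coefficients vanish. So d(df) = 0.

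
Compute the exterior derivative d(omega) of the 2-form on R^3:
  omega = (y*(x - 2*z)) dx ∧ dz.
d(omega) = (-x + 2*z) dx ∧ dy ∧ dz

For a 2-form omega = sum_{i<j} g_{ij} dx_i ∧ dx_j, the exterior derivative is
  d(omega) = sum_{i<j} d(g_{ij}) ∧ dx_i ∧ dx_j = sum_{i<j, k} (∂g_{ij}/∂x_k) dx_k ∧ dx_i ∧ dx_j.
Expand each term, using dx_k ∧ dx_i ∧ dx_j = sgn(permutation) dx_{(a)} ∧ dx_{(b)} ∧ dx_{(c)} with (a < b < c) sorted:
  d(y*(x - 2*z)) includes (∂/∂y)(y*(x - 2*z)) dy = (x - 2*z) dy, which multiplied by dx ∧ dz gives (-x + 2*z) dx ∧ dy ∧ dz
Collecting like 3-forms: d(omega) = (-x + 2*z) dx ∧ dy ∧ dz.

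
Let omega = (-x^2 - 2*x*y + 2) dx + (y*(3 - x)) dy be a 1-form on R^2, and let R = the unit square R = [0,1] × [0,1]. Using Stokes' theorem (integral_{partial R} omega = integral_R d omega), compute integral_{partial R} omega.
integral_(partial R) omega = 1/2

Stokes: integral_partial_R omega = integral_R d omega with d omega = (∂Q/∂x - ∂P/∂y) dx ∧ dy.
  ∂Q/∂x = -y
  ∂P/∂y = -2*x
  integrand = ∂Q/∂x - ∂P/∂y = 2*x - y.
Integrating over R: integral_0^1 integral_0^1 (2*x - y) dx dy = 1/2.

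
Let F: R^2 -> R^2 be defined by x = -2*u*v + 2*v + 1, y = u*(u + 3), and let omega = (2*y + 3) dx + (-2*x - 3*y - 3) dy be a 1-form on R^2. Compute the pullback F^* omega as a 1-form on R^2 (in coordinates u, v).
F^* omega = (-6*u^3 + 4*u^2*v - 27*u^2 - 8*u*v - 37*u - 18*v - 15) du + (-4*u^3 - 8*u^2 + 6*u + 6) dv

Using F^*(f dg) = (f ∘ F) d(g ∘ F), substitute each coordinate x_i by F_i(u, v) in f_i, and replace dx_i by d F_i = (∂F_i/∂u) du + (∂F_i/∂v) dv.
  For the x component: f_1(F) = 2*u^2 + 6*u + 3; d F_1 = (-2*v) du + (2 - 2*u) dv
  For the y component: f_2(F) = -3*u^2 + 4*u*v - 9*u - 4*v - 5; d F_2 = (2*u + 3) du + (0) dv
Combining and collecting du, dv coefficients:
  coeff of du: -6*u^3 + 4*u^2*v - 27*u^2 - 8*u*v - 37*u - 18*v - 15
  coeff of dv: -4*u^3 - 8*u^2 + 6*u + 6
F^* omega = (-6*u^3 + 4*u^2*v - 27*u^2 - 8*u*v - 37*u - 18*v - 15) du + (-4*u^3 - 8*u^2 + 6*u + 6) dv.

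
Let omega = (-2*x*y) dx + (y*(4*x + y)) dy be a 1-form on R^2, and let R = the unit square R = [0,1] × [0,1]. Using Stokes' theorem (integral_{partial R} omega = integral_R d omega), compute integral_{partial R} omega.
integral_(partial R) omega = 3

Stokes: integral_partial_R omega = integral_R d omega with d omega = (∂Q/∂x - ∂P/∂y) dx ∧ dy.
  ∂Q/∂x = 4*y
  ∂P/∂y = -2*x
  integrand = ∂Q/∂x - ∂P/∂y = 2*x + 4*y.
Integrating over R: integral_0^1 integral_0^1 (2*x + 4*y) dx dy = 3.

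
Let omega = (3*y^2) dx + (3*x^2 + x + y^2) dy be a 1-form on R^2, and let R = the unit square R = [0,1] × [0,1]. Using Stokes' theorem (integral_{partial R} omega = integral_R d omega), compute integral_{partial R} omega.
integral_(partial R) omega = 1

Stokes: integral_partial_R omega = integral_R d omega with d omega = (∂Q/∂x - ∂P/∂y) dx ∧ dy.
  ∂Q/∂x = 6*x + 1
  ∂P/∂y = 6*y
  integrand = ∂Q/∂x - ∂P/∂y = 6*x - 6*y + 1.
Integrating over R: integral_0^1 integral_0^1 (6*x - 6*y + 1) dx dy = 1.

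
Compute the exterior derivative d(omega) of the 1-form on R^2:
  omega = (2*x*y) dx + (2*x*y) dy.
d(omega) = (-2*x + 2*y) dx ∧ dy

For a 1-form omega = sum_i f_i dx_i, the exterior derivative is
  d(omega) = sum_{i < j} (∂f_j/∂x_i - ∂f_i/∂x_j) dx_i ∧ dx_j.
  coefficient of dx ∧ dy: ∂f_2/∂x - ∂f_1/∂y = ∂(2*x*y)/∂x - ∂(2*x*y)/∂y = -2*x + 2*y
Assembling: d(omega) = (-2*x + 2*y) dx ∧ dy.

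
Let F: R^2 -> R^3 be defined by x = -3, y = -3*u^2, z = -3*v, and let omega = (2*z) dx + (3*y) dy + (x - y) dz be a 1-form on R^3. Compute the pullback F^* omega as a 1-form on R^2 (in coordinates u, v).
F^* omega = (54*u^3) du + (9 - 9*u^2) dv

Using F^*(f dg) = (f ∘ F) d(g ∘ F), substitute each coordinate x_i by F_i(u, v) in f_i, and replace dx_i by d F_i = (∂F_i/∂u) du + (∂F_i/∂v) dv.
  For the x component: f_1(F) = -6*v; d F_1 = (0) du + (0) dv
  For the y component: f_2(F) = -9*u^2; d F_2 = (-6*u) du + (0) dv
  For the z component: f_3(F) = 3*u^2 - 3; d F_3 = (0) du + (-3) dv
Combining and collecting du, dv coefficients:
  coeff of du: 54*u^3
  coeff of dv: 9 - 9*u^2
F^* omega = (54*u^3) du + (9 - 9*u^2) dv.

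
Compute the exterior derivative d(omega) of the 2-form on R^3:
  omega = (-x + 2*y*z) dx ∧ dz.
d(omega) = (-2*z) dx ∧ dy ∧ dz

For a 2-form omega = sum_{i<j} g_{ij} dx_i ∧ dx_j, the exterior derivative is
  d(omega) = sum_{i<j} d(g_{ij}) ∧ dx_i ∧ dx_j = sum_{i<j, k} (∂g_{ij}/∂x_k) dx_k ∧ dx_i ∧ dx_j.
Expand each term, using dx_k ∧ dx_i ∧ dx_j = sgn(permutation) dx_{(a)} ∧ dx_{(b)} ∧ dx_{(c)} with (a < b < c) sorted:
  d(-x + 2*y*z) includes (∂/∂y)(-x + 2*y*z) dy = (2*z) dy, which multiplied by dx ∧ dz gives (-2*z) dx ∧ dy ∧ dz
Collecting like 3-forms: d(omega) = (-2*z) dx ∧ dy ∧ dz.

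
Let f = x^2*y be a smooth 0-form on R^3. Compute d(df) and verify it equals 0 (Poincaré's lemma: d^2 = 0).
d(df) = 0

Step 1: df = sum_i (∂f/∂x_i) dx_i = (2*x*y) dx + (x^2) dy + (0) dz.
Step 2: Apply d again. Using the 1-form formula, the coefficient of dx ∧ dy in d(df) is ∂^2 f/∂x ∂y - ∂^2 f/∂y ∂x = (2*x) - (2*x) = 0 (equality of mixed partials for smooth f).
Similarly for dx ∧ dz and dy ∧ dz — all coefficients vanish. So d(df) = 0.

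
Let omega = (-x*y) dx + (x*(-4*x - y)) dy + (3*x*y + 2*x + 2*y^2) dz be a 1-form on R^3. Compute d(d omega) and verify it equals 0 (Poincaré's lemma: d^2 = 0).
d(d omega) = 0

Step 1: d omega = sum_{i<j} (∂f_j/∂x_i - ∂f_i/∂x_j) dx_i ∧ dx_j:
  coeff of dx ∧ dy: -7*x - y
  coeff of dx ∧ dz: 3*y + 2
  coeff of dy ∧ dz: 3*x + 4*y
Step 2: Apply d again to each 2-form coefficient. The only possible 3-form in R^3 is dx ∧ dy ∧ dz, with coefficient
  ∂(coeff of dy∧dz)/∂x - ∂(coeff of dx∧dz)/∂y + ∂(coeff of dx∧dy)/∂z
  = ∂/∂x (3*x + 4*y) - ∂/∂y (3*y + 2) + ∂/∂z (-7*x - y).
Each of these terms simplifies to sums of mixed partials that cancel in pairs. The result is 0 (by equality of mixed partials for smooth functions — Schwarz / Clairaut).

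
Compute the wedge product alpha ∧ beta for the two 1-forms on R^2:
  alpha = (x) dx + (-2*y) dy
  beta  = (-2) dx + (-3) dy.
alpha ∧ beta = (-3*x - 4*y) dx ∧ dy

Distribute the wedge, using dx_i ∧ dx_j = -dx_j ∧ dx_i and dx_i ∧ dx_i = 0. For each pair (i, j) with i < j, the coefficient of dx_i ∧ dx_j in alpha ∧ beta is (alpha_i * beta_j - alpha_j * beta_i). Collecting: alpha ∧ beta = (-3*x - 4*y) dx ∧ dy.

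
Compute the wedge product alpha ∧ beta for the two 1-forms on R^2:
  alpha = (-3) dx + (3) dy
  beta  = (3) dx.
alpha ∧ beta = (-9) dx ∧ dy

Distribute the wedge, using dx_i ∧ dx_j = -dx_j ∧ dx_i and dx_i ∧ dx_i = 0. For each pair (i, j) with i < j, the coefficient of dx_i ∧ dx_j in alpha ∧ beta is (alpha_i * beta_j - alpha_j * beta_i). Collecting: alpha ∧ beta = (-9) dx ∧ dy.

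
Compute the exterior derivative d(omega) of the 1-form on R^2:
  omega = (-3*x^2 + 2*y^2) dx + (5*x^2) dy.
d(omega) = (10*x - 4*y) dx ∧ dy

For a 1-form omega = sum_i f_i dx_i, the exterior derivative is
  d(omega) = sum_{i < j} (∂f_j/∂x_i - ∂f_i/∂x_j) dx_i ∧ dx_j.
  coefficient of dx ∧ dy: ∂f_2/∂x - ∂f_1/∂y = ∂(5*x^2)/∂x - ∂(-3*x^2 + 2*y^2)/∂y = 10*x - 4*y
Assembling: d(omega) = (10*x - 4*y) dx ∧ dy.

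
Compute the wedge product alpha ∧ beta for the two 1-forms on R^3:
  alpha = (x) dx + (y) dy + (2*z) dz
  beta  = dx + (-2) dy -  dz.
alpha ∧ beta = (-2*x - y) dx ∧ dy + (-x - 2*z) dx ∧ dz + (-y + 4*z) dy ∧ dz

Distribute the wedge, using dx_i ∧ dx_j = -dx_j ∧ dx_i and dx_i ∧ dx_i = 0. For each pair (i, j) with i < j, the coefficient of dx_i ∧ dx_j in alpha ∧ beta is (alpha_i * beta_j - alpha_j * beta_i). Collecting: alpha ∧ beta = (-2*x - y) dx ∧ dy + (-x - 2*z) dx ∧ dz + (-y + 4*z) dy ∧ dz.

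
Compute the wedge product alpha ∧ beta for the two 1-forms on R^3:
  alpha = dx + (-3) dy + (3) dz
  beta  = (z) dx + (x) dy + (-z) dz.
alpha ∧ beta = (x + 3*z) dx ∧ dy + (-4*z) dx ∧ dz + (-3*x + 3*z) dy ∧ dz

Distribute the wedge, using dx_i ∧ dx_j = -dx_j ∧ dx_i and dx_i ∧ dx_i = 0. For each pair (i, j) with i < j, the coefficient of dx_i ∧ dx_j in alpha ∧ beta is (alpha_i * beta_j - alpha_j * beta_i). Collecting: alpha ∧ beta = (x + 3*z) dx ∧ dy + (-4*z) dx ∧ dz + (-3*x + 3*z) dy ∧ dz.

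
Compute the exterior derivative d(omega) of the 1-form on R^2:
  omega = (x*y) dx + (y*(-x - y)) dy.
d(omega) = (-x - y) dx ∧ dy

For a 1-form omega = sum_i f_i dx_i, the exterior derivative is
  d(omega) = sum_{i < j} (∂f_j/∂x_i - ∂f_i/∂x_j) dx_i ∧ dx_j.
  coefficient of dx ∧ dy: ∂f_2/∂x - ∂f_1/∂y = ∂(y*(-x - y))/∂x - ∂(x*y)/∂y = -x - y
Assembling: d(omega) = (-x - y) dx ∧ dy.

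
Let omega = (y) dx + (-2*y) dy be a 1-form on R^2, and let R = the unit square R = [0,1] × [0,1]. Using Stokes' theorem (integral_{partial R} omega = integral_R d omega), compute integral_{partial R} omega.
integral_(partial R) omega = -1

Stokes: integral_partial_R omega = integral_R d omega with d omega = (∂Q/∂x - ∂P/∂y) dx ∧ dy.
  ∂Q/∂x = 0
  ∂P/∂y = 1
  integrand = ∂Q/∂x - ∂P/∂y = -1.
Integrating over R: integral_0^1 integral_0^1 (-1) dx dy = -1.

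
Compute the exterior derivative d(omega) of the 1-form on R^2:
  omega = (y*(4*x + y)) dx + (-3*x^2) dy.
d(omega) = (-10*x - 2*y) dx ∧ dy

For a 1-form omega = sum_i f_i dx_i, the exterior derivative is
  d(omega) = sum_{i < j} (∂f_j/∂x_i - ∂f_i/∂x_j) dx_i ∧ dx_j.
  coefficient of dx ∧ dy: ∂f_2/∂x - ∂f_1/∂y = ∂(-3*x^2)/∂x - ∂(y*(4*x + y))/∂y = -10*x - 2*y
Assembling: d(omega) = (-10*x - 2*y) dx ∧ dy.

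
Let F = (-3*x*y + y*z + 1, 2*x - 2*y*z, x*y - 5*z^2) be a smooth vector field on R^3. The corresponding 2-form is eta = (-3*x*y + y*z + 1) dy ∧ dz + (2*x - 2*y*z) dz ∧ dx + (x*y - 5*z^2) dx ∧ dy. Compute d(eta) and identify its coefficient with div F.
d(eta) = (-3*y - 12*z) dx ∧ dy ∧ dz; div F = -3*y - 12*z

For a 2-form in R^3 of the form above, applying d gives a 3-form with coefficient ∂P/∂x + ∂Q/∂y + ∂R/∂z:
  ∂P/∂x = -3*y
  ∂Q/∂y = -2*z
  ∂R/∂z = -10*z
Sum = -3*y - 12*z, which is exactly div F.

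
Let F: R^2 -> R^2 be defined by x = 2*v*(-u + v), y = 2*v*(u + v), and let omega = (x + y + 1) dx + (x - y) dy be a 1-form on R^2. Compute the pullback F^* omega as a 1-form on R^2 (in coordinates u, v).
F^* omega = (2*v*(-4*u*v - 4*v^2 - 1)) du + (-8*u^2*v - 24*u*v^2 - 2*u + 16*v^3 + 4*v) dv

Using F^*(f dg) = (f ∘ F) d(g ∘ F), substitute each coordinate x_i by F_i(u, v) in f_i, and replace dx_i by d F_i = (∂F_i/∂u) du + (∂F_i/∂v) dv.
  For the x component: f_1(F) = 4*v^2 + 1; d F_1 = (-2*v) du + (-2*u + 4*v) dv
  For the y component: f_2(F) = -4*u*v; d F_2 = (2*v) du + (2*u + 4*v) dv
Combining and collecting du, dv coefficients:
  coeff of du: 2*v*(-4*u*v - 4*v^2 - 1)
  coeff of dv: -8*u^2*v - 24*u*v^2 - 2*u + 16*v^3 + 4*v
F^* omega = (2*v*(-4*u*v - 4*v^2 - 1)) du + (-8*u^2*v - 24*u*v^2 - 2*u + 16*v^3 + 4*v) dv.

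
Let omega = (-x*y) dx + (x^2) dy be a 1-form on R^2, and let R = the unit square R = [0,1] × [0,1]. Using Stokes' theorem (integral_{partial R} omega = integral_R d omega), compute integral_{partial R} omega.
integral_(partial R) omega = 3/2

Stokes: integral_partial_R omega = integral_R d omega with d omega = (∂Q/∂x - ∂P/∂y) dx ∧ dy.
  ∂Q/∂x = 2*x
  ∂P/∂y = -x
  integrand = ∂Q/∂x - ∂P/∂y = 3*x.
Integrating over R: integral_0^1 integral_0^1 (3*x) dx dy = 3/2.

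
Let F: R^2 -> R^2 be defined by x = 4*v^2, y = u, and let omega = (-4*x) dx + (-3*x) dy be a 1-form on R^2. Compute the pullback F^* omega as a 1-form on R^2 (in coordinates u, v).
F^* omega = (-12*v^2) du + (-128*v^3) dv

Using F^*(f dg) = (f ∘ F) d(g ∘ F), substitute each coordinate x_i by F_i(u, v) in f_i, and replace dx_i by d F_i = (∂F_i/∂u) du + (∂F_i/∂v) dv.
  For the x component: f_1(F) = -16*v^2; d F_1 = (0) du + (8*v) dv
  For the y component: f_2(F) = -12*v^2; d F_2 = (1) du + (0) dv
Combining and collecting du, dv coefficients:
  coeff of du: -12*v^2
  coeff of dv: -128*v^3
F^* omega = (-12*v^2) du + (-128*v^3) dv.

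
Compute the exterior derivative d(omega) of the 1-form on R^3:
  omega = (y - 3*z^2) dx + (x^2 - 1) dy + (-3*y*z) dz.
d(omega) = (2*x - 1) dx ∧ dy + (6*z) dx ∧ dz + (-3*z) dy ∧ dz

For a 1-form omega = sum_i f_i dx_i, the exterior derivative is
  d(omega) = sum_{i < j} (∂f_j/∂x_i - ∂f_i/∂x_j) dx_i ∧ dx_j.
  coefficient of dx ∧ dy: ∂f_2/∂x - ∂f_1/∂y = ∂(x^2 - 1)/∂x - ∂(y - 3*z^2)/∂y = 2*x - 1
  coefficient of dx ∧ dz: ∂f_3/∂x - ∂f_1/∂z = ∂(-3*y*z)/∂x - ∂(y - 3*z^2)/∂z = 6*z
  coefficient of dy ∧ dz: ∂f_3/∂y - ∂f_2/∂z = ∂(-3*y*z)/∂y - ∂(x^2 - 1)/∂z = -3*z
Assembling: d(omega) = (2*x - 1) dx ∧ dy + (6*z) dx ∧ dz + (-3*z) dy ∧ dz.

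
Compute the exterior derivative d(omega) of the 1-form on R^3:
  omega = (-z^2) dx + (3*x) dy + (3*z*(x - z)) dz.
d(omega) = (3) dx ∧ dy + (5*z) dx ∧ dz

For a 1-form omega = sum_i f_i dx_i, the exterior derivative is
  d(omega) = sum_{i < j} (∂f_j/∂x_i - ∂f_i/∂x_j) dx_i ∧ dx_j.
  coefficient of dx ∧ dy: ∂f_2/∂x - ∂f_1/∂y = ∂(3*x)/∂x - ∂(-z^2)/∂y = 3
  coefficient of dx ∧ dz: ∂f_3/∂x - ∂f_1/∂z = ∂(3*z*(x - z))/∂x - ∂(-z^2)/∂z = 5*z
Assembling: d(omega) = (3) dx ∧ dy + (5*z) dx ∧ dz.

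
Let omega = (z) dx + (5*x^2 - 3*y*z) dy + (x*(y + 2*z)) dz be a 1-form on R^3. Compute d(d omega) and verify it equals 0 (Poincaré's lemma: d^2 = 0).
d(d omega) = 0

Step 1: d omega = sum_{i<j} (∂f_j/∂x_i - ∂f_i/∂x_j) dx_i ∧ dx_j:
  coeff of dx ∧ dy: 10*x
  coeff of dx ∧ dz: y + 2*z - 1
  coeff of dy ∧ dz: x + 3*y
Step 2: Apply d again to each 2-form coefficient. The only possible 3-form in R^3 is dx ∧ dy ∧ dz, with coefficient
  ∂(coeff of dy∧dz)/∂x - ∂(coeff of dx∧dz)/∂y + ∂(coeff of dx∧dy)/∂z
  = ∂/∂x (x + 3*y) - ∂/∂y (y + 2*z - 1) + ∂/∂z (10*x).
Each of these terms simplifies to sums of mixed partials that cancel in pairs. The result is 0 (by equality of mixed partials for smooth functions — Schwarz / Clairaut).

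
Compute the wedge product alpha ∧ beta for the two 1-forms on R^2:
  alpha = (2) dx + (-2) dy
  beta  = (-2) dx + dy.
alpha ∧ beta = (-2) dx ∧ dy

Distribute the wedge, using dx_i ∧ dx_j = -dx_j ∧ dx_i and dx_i ∧ dx_i = 0. For each pair (i, j) with i < j, the coefficient of dx_i ∧ dx_j in alpha ∧ beta is (alpha_i * beta_j - alpha_j * beta_i). Collecting: alpha ∧ beta = (-2) dx ∧ dy.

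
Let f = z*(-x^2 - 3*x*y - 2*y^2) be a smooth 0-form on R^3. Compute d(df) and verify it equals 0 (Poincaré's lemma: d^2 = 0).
d(df) = 0

Step 1: df = sum_i (∂f/∂x_i) dx_i = (z*(-2*x - 3*y)) dx + (z*(-3*x - 4*y)) dy + (-x^2 - 3*x*y - 2*y^2) dz.
Step 2: Apply d again. Using the 1-form formula, the coefficient of dx ∧ dy in d(df) is ∂^2 f/∂x ∂y - ∂^2 f/∂y ∂x = (-3*z) - (-3*z) = 0 (equality of mixed partials for smooth f).
Similarly for dx ∧ dz and dy ∧ dz — all coefficients vanish. So d(df) = 0.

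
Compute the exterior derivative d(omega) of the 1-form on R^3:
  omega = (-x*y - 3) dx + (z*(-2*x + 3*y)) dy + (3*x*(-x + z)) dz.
d(omega) = (x - 2*z) dx ∧ dy + (-6*x + 3*z) dx ∧ dz + (2*x - 3*y) dy ∧ dz

For a 1-form omega = sum_i f_i dx_i, the exterior derivative is
  d(omega) = sum_{i < j} (∂f_j/∂x_i - ∂f_i/∂x_j) dx_i ∧ dx_j.
  coefficient of dx ∧ dy: ∂f_2/∂x - ∂f_1/∂y = ∂(z*(-2*x + 3*y))/∂x - ∂(-x*y - 3)/∂y = x - 2*z
  coefficient of dx ∧ dz: ∂f_3/∂x - ∂f_1/∂z = ∂(3*x*(-x + z))/∂x - ∂(-x*y - 3)/∂z = -6*x + 3*z
  coefficient of dy ∧ dz: ∂f_3/∂y - ∂f_2/∂z = ∂(3*x*(-x + z))/∂y - ∂(z*(-2*x + 3*y))/∂z = 2*x - 3*y
Assembling: d(omega) = (x - 2*z) dx ∧ dy + (-6*x + 3*z) dx ∧ dz + (2*x - 3*y) dy ∧ dz.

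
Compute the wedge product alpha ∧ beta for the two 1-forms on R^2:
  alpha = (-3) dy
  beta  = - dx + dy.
alpha ∧ beta = (-3) dx ∧ dy

Distribute the wedge, using dx_i ∧ dx_j = -dx_j ∧ dx_i and dx_i ∧ dx_i = 0. For each pair (i, j) with i < j, the coefficient of dx_i ∧ dx_j in alpha ∧ beta is (alpha_i * beta_j - alpha_j * beta_i). Collecting: alpha ∧ beta = (-3) dx ∧ dy.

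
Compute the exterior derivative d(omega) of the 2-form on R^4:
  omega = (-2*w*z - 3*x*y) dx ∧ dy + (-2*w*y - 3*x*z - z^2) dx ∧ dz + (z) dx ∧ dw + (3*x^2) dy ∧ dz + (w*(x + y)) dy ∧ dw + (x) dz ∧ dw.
d(omega) = (6*x) dx ∧ dy ∧ dz + (w - 2*z) dx ∧ dy ∧ dw + (-2*y) dx ∧ dz ∧ dw

For a 2-form omega = sum_{i<j} g_{ij} dx_i ∧ dx_j, the exterior derivative is
  d(omega) = sum_{i<j} d(g_{ij}) ∧ dx_i ∧ dx_j = sum_{i<j, k} (∂g_{ij}/∂x_k) dx_k ∧ dx_i ∧ dx_j.
Expand each term, using dx_k ∧ dx_i ∧ dx_j = sgn(permutation) dx_{(a)} ∧ dx_{(b)} ∧ dx_{(c)} with (a < b < c) sorted:
  d(-2*w*z - 3*x*y) includes (∂/∂z)(-2*w*z - 3*x*y) dz = (-2*w) dz, which multiplied by dx ∧ dy gives (-2*w) dx ∧ dy ∧ dz
  d(-2*w*z - 3*x*y) includes (∂/∂w)(-2*w*z - 3*x*y) dw = (-2*z) dw, which multiplied by dx ∧ dy gives (-2*z) dx ∧ dy ∧ dw
  d(-2*w*y - 3*x*z - z^2) includes (∂/∂y)(-2*w*y - 3*x*z - z^2) dy = (-2*w) dy, which multiplied by dx ∧ dz gives (2*w) dx ∧ dy ∧ dz
  d(-2*w*y - 3*x*z - z^2) includes (∂/∂w)(-2*w*y - 3*x*z - z^2) dw = (-2*y) dw, which multiplied by dx ∧ dz gives (-2*y) dx ∧ dz ∧ dw
  d(z) includes (∂/∂z)(z) dz = (1) dz, which multiplied by dx ∧ dw gives (-1) dx ∧ dz ∧ dw
  d(3*x^2) includes (∂/∂x)(3*x^2) dx = (6*x) dx, which multiplied by dy ∧ dz gives (6*x) dx ∧ dy ∧ dz
  d(w*(x + y)) includes (∂/∂x)(w*(x + y)) dx = (w) dx, which multiplied by dy ∧ dw gives (w) dx ∧ dy ∧ dw
  d(x) includes (∂/∂x)(x) dx = (1) dx, which multiplied by dz ∧ dw gives (1) dx ∧ dz ∧ dw
Collecting like 3-forms: d(omega) = (6*x) dx ∧ dy ∧ dz + (w - 2*z) dx ∧ dy ∧ dw + (-2*y) dx ∧ dz ∧ dw.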